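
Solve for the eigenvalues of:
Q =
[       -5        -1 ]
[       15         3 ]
λ = -2, 0

Solve det(Q - λI) = 0. For a 2×2 matrix the characteristic equation is λ² - (trace)λ + det = 0.
trace(Q) = a + d = -5 + 3 = -2.
det(Q) = a*d - b*c = (-5)*(3) - (-1)*(15) = -15 + 15 = 0.
Characteristic equation: λ² - (-2)λ + (0) = 0.
Discriminant = (-2)² - 4*(0) = 4 - 0 = 4.
λ = (-2 ± √4) / 2 = (-2 ± 2) / 2 = -2, 0.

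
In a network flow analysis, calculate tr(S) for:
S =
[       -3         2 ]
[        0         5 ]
tr(S) = -3 + 5 = 2

The trace of a square matrix is the sum of its diagonal entries.
Diagonal entries of S: S[0][0] = -3, S[1][1] = 5.
tr(S) = -3 + 5 = 2.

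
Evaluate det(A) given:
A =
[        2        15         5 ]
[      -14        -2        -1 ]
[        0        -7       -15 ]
det(A) = -2614

Expand along row 0 (cofactor expansion): det(A) = a*(e*i - f*h) - b*(d*i - f*g) + c*(d*h - e*g), where the 3×3 is [[a, b, c], [d, e, f], [g, h, i]].
Minor M_00 = (-2)*(-15) - (-1)*(-7) = 30 - 7 = 23.
Minor M_01 = (-14)*(-15) - (-1)*(0) = 210 - 0 = 210.
Minor M_02 = (-14)*(-7) - (-2)*(0) = 98 - 0 = 98.
det(A) = (2)*(23) - (15)*(210) + (5)*(98) = 46 - 3150 + 490 = -2614.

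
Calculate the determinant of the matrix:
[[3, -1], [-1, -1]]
-4

For a 2×2 matrix [[a, b], [c, d]], det = ad - bc
det = (3)(-1) - (-1)(-1) = -3 - 1 = -4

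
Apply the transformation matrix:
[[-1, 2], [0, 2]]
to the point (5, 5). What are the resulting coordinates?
(5, 10)

Matrix multiplication:
[[-1, 2], [0, 2]] × [5, 5]ᵀ
= [-1×5 + 2×5, 0×5 + 2×5]ᵀ
= [5.0000, 10.0000]ᵀ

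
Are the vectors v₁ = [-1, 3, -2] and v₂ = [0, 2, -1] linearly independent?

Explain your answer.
Yes, linearly independent

Two vectors are linearly dependent iff one is a scalar multiple of the other.
No single scalar k satisfies v₂ = k·v₁ (the ratios of corresponding entries disagree), so v₁ and v₂ are linearly independent.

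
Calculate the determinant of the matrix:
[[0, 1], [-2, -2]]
2

For a 2×2 matrix [[a, b], [c, d]], det = ad - bc
det = (0)(-2) - (1)(-2) = 0 - -2 = 2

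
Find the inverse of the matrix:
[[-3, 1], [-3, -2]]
[[-2/9, -1/9], [1/3, -1/3]]

For [[a,b],[c,d]], inverse = (1/det)·[[d,-b],[-c,a]]
det = -3·-2 - 1·-3 = 9
Inverse = (1/9)·[[-2, -1], [3, -3]]
        = [[-2/9, -1/9], [1/3, -1/3]]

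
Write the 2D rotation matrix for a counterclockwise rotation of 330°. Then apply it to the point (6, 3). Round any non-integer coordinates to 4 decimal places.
R = [[√3/2, 1/2], [-1/2, √3/2]]; R·(6, 3) = (6.6962, -0.4019)

Rotation matrix formula: R(θ) = [[cos θ, -sin θ], [sin θ, cos θ]]
For θ = 330°:
cos(330°) = √3/2
sin(330°) = -1/2
R = [[√3/2, 1/2], [-1/2, √3/2]]
Apply to (6, 3): [√3/2·6 + (1/2)·3, -1/2·6 + √3/2·3] = (6.6962, -0.4019)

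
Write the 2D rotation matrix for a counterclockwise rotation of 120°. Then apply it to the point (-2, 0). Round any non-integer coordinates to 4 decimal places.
R = [[-1/2, -√3/2], [√3/2, -1/2]]; R·(-2, 0) = (1.0000, -1.7321)

Rotation matrix formula: R(θ) = [[cos θ, -sin θ], [sin θ, cos θ]]
For θ = 120°:
cos(120°) = -1/2
sin(120°) = √3/2
R = [[-1/2, -√3/2], [√3/2, -1/2]]
Apply to (-2, 0): [-1/2·-2 + (-√3/2)·0, √3/2·-2 + -1/2·0] = (1.0000, -1.7321)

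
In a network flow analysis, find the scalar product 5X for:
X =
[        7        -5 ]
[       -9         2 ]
5X =
[       35       -25 ]
[      -45        10 ]

Scalar multiplication is elementwise: (5X)[i][j] = 5 * X[i][j].
  (5X)[0][0] = 5 * (7) = 35
  (5X)[0][1] = 5 * (-5) = -25
  (5X)[1][0] = 5 * (-9) = -45
  (5X)[1][1] = 5 * (2) = 10
5X =
[       35       -25 ]
[      -45        10 ]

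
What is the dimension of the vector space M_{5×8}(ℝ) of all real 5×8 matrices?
Dimension = 40

A real 5×8 matrix is determined by its 5·8 = 40 independent entries.
A standard basis is {E_ij : 1 ≤ i ≤ 5, 1 ≤ j ≤ 8}, where E_ij has a 1 in position (i, j) and 0 elsewhere — there are 40 such matrices, and they are linearly independent and span M_{5×8}(ℝ).
Therefore dim(M_{5×8}(ℝ)) = 40.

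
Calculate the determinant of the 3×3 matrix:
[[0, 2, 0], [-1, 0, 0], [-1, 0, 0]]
0

Expansion along first row:
det = 0·det([[0,0],[0,0]]) - 2·det([[-1,0],[-1,0]]) + 0·det([[-1,0],[-1,0]])
    = 0·(0·0 - 0·0) - 2·(-1·0 - 0·-1) + 0·(-1·0 - 0·-1)
    = 0·0 - 2·0 + 0·0
    = 0 + 0 + 0 = 0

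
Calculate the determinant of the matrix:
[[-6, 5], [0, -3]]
18

For a 2×2 matrix [[a, b], [c, d]], det = ad - bc
det = (-6)(-3) - (5)(0) = 18 - 0 = 18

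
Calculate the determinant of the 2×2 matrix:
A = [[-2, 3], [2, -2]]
-2

For A = [[a, b], [c, d]], det(A) = a*d - b*c.
det(A) = (-2)*(-2) - (3)*(2) = 4 - 6 = -2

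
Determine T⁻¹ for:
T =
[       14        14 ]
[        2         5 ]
det(T) = 42
T⁻¹ =
[     5/42      -1/3 ]
[    -1/21       1/3 ]

For a 2×2 matrix T = [[a, b], [c, d]] with det(T) ≠ 0, T⁻¹ = (1/det(T)) * [[d, -b], [-c, a]].
det(T) = (14)*(5) - (14)*(2) = 70 - 28 = 42.
T⁻¹ = (1/42) * [[5, -14], [-2, 14]].
Dividing each entry by 42 and reducing:
T⁻¹ =
[     5/42      -1/3 ]
[    -1/21       1/3 ]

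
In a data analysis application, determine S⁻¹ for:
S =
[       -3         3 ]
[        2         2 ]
det(S) = -12
S⁻¹ =
[     -1/6       1/4 ]
[      1/6       1/4 ]

For a 2×2 matrix S = [[a, b], [c, d]] with det(S) ≠ 0, S⁻¹ = (1/det(S)) * [[d, -b], [-c, a]].
det(S) = (-3)*(2) - (3)*(2) = -6 - 6 = -12.
S⁻¹ = (1/-12) * [[2, -3], [-2, -3]].
Dividing each entry by -12 and reducing:
S⁻¹ =
[     -1/6       1/4 ]
[      1/6       1/4 ]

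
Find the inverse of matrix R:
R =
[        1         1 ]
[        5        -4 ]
det(R) = -9
R⁻¹ =
[      4/9       1/9 ]
[      5/9      -1/9 ]

For a 2×2 matrix R = [[a, b], [c, d]] with det(R) ≠ 0, R⁻¹ = (1/det(R)) * [[d, -b], [-c, a]].
det(R) = (1)*(-4) - (1)*(5) = -4 - 5 = -9.
R⁻¹ = (1/-9) * [[-4, -1], [-5, 1]].
Dividing each entry by -9 and reducing:
R⁻¹ =
[      4/9       1/9 ]
[      5/9      -1/9 ]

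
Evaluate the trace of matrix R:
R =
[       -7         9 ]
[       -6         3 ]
tr(R) = -7 + 3 = -4

The trace of a square matrix is the sum of its diagonal entries.
Diagonal entries of R: R[0][0] = -7, R[1][1] = 3.
tr(R) = -7 + 3 = -4.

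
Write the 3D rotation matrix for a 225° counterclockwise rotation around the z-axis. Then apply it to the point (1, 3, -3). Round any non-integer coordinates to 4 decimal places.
R = [[-√2/2, √2/2, 0], [-√2/2, -√2/2, 0], [0, 0, 1]]; R·(1, 3, -3) = (1.4142, -2.8284, -3.0000)

Rotation matrix for 225° around z-axis:
cos(225°) = -√2/2, sin(225°) = -√2/2
R = [[-√2/2, √2/2, 0], [-√2/2, -√2/2, 0], [0, 0, 1]]
Apply to (1, 3, -3): R·[1, 3, -3]ᵀ = (1.4142, -2.8284, -3.0000)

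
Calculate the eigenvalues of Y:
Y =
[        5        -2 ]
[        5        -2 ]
λ = 0, 3

Solve det(Y - λI) = 0. For a 2×2 matrix the characteristic equation is λ² - (trace)λ + det = 0.
trace(Y) = a + d = 5 - 2 = 3.
det(Y) = a*d - b*c = (5)*(-2) - (-2)*(5) = -10 + 10 = 0.
Characteristic equation: λ² - (3)λ + (0) = 0.
Discriminant = (3)² - 4*(0) = 9 - 0 = 9.
λ = (3 ± √9) / 2 = (3 ± 3) / 2 = 0, 3.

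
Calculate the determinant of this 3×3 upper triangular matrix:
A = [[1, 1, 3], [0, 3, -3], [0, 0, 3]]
9

The determinant of a triangular matrix is the product of its diagonal entries (the off-diagonal entries above the diagonal do not affect it).
det(A) = (1) * (3) * (3) = 9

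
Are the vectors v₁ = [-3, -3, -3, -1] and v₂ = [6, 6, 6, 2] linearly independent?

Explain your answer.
No, linearly dependent (v₂ = -2·v₁)

Check whether there is a scalar k with v₂ = k·v₁.
Comparing components, k = -2 satisfies -2·[-3, -3, -3, -1] = [6, 6, 6, 2].
Since v₂ is a scalar multiple of v₁, the two vectors are linearly dependent.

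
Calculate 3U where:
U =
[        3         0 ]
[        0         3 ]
3U =
[        9         0 ]
[        0         9 ]

Scalar multiplication is elementwise: (3U)[i][j] = 3 * U[i][j].
  (3U)[0][0] = 3 * (3) = 9
  (3U)[0][1] = 3 * (0) = 0
  (3U)[1][0] = 3 * (0) = 0
  (3U)[1][1] = 3 * (3) = 9
3U =
[        9         0 ]
[        0         9 ]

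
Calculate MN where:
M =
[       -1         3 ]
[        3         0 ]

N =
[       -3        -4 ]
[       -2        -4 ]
MN =
[       -3        -8 ]
[       -9       -12 ]

Matrix multiplication: (MN)[i][j] = sum over k of M[i][k] * N[k][j].
  (MN)[0][0] = (-1)*(-3) + (3)*(-2) = -3
  (MN)[0][1] = (-1)*(-4) + (3)*(-4) = -8
  (MN)[1][0] = (3)*(-3) + (0)*(-2) = -9
  (MN)[1][1] = (3)*(-4) + (0)*(-4) = -12
MN =
[       -3        -8 ]
[       -9       -12 ]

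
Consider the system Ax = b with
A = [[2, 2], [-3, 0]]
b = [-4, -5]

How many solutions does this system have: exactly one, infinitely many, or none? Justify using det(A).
Exactly one solution

Compute det(A) = (2)*(0) - (2)*(-3) = 6.
Because det(A) ≠ 0, A is invertible and Ax = b has a unique solution for every b (here x = A⁻¹ b).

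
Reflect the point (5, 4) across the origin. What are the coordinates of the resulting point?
(-5, -4)

Reflection across origin: (5, 4) → (-5, -4)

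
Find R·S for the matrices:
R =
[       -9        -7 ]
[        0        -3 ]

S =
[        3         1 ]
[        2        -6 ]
RS =
[      -41        33 ]
[       -6        18 ]

Matrix multiplication: (RS)[i][j] = sum over k of R[i][k] * S[k][j].
  (RS)[0][0] = (-9)*(3) + (-7)*(2) = -41
  (RS)[0][1] = (-9)*(1) + (-7)*(-6) = 33
  (RS)[1][0] = (0)*(3) + (-3)*(2) = -6
  (RS)[1][1] = (0)*(1) + (-3)*(-6) = 18
RS =
[      -41        33 ]
[       -6        18 ]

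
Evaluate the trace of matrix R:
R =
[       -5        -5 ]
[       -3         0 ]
tr(R) = -5 + 0 = -5

The trace of a square matrix is the sum of its diagonal entries.
Diagonal entries of R: R[0][0] = -5, R[1][1] = 0.
tr(R) = -5 + 0 = -5.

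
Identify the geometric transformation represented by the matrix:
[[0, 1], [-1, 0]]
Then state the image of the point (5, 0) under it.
rotation by 90° clockwise (i.e., 270° counterclockwise); image of (5, 0) is (0, -5)

This matches the form [[cos θ, -sin θ], [sin θ, cos θ]] of a rotation matrix; reading off cos θ and sin θ gives the angle.
The matrix [[0, 1], [-1, 0]] represents: rotation by 90° clockwise (i.e., 270° counterclockwise).
Applying it to (5, 0): [0·5 + 1·0, -1·5 + 0·0] = (0, -5).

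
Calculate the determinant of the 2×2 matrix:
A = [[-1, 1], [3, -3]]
0

For A = [[a, b], [c, d]], det(A) = a*d - b*c.
det(A) = (-1)*(-3) - (1)*(3) = 3 - 3 = 0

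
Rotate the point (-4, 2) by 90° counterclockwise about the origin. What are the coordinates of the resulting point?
(-2, -4)

Rotation matrix R(θ) = [[cos θ, -sin θ], [sin θ, cos θ]]; for θ = 90°:
R = [[0, -1], [1, 0]]
Result: R × [-4, 2]ᵀ = [0·-4 + (-1)·2, 1·-4 + (0)·2]ᵀ = (-2, -4)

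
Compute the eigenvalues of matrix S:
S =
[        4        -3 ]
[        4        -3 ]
λ = 0, 1

Solve det(S - λI) = 0. For a 2×2 matrix the characteristic equation is λ² - (trace)λ + det = 0.
trace(S) = a + d = 4 - 3 = 1.
det(S) = a*d - b*c = (4)*(-3) - (-3)*(4) = -12 + 12 = 0.
Characteristic equation: λ² - (1)λ + (0) = 0.
Discriminant = (1)² - 4*(0) = 1 - 0 = 1.
λ = (1 ± √1) / 2 = (1 ± 1) / 2 = 0, 1.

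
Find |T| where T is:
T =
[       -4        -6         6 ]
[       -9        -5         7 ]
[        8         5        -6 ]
det(T) = -22

Expand along row 0 (cofactor expansion): det(T) = a*(e*i - f*h) - b*(d*i - f*g) + c*(d*h - e*g), where the 3×3 is [[a, b, c], [d, e, f], [g, h, i]].
Minor M_00 = (-5)*(-6) - (7)*(5) = 30 - 35 = -5.
Minor M_01 = (-9)*(-6) - (7)*(8) = 54 - 56 = -2.
Minor M_02 = (-9)*(5) - (-5)*(8) = -45 + 40 = -5.
det(T) = (-4)*(-5) - (-6)*(-2) + (6)*(-5) = 20 - 12 - 30 = -22.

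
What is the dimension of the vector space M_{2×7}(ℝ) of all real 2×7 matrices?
Dimension = 14

A real 2×7 matrix is determined by its 2·7 = 14 independent entries.
A standard basis is {E_ij : 1 ≤ i ≤ 2, 1 ≤ j ≤ 7}, where E_ij has a 1 in position (i, j) and 0 elsewhere — there are 14 such matrices, and they are linearly independent and span M_{2×7}(ℝ).
Therefore dim(M_{2×7}(ℝ)) = 14.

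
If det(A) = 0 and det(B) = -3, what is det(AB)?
0

Use the multiplicative property of determinants: det(AB) = det(A)*det(B).
det(AB) = (0)*(-3) = 0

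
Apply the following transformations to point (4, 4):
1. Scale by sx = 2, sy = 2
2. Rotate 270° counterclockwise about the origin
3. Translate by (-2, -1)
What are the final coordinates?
(6, -9)

Step 1: Scale → (8, 8)
Step 2: Rotate 270° → (8, -8)
Step 3: Translate → (6, -9)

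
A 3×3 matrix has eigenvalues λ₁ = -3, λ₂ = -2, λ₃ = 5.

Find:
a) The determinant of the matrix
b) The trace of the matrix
det = 30, trace = 0

Two standard eigenvalue identities:
- det(A) equals the product of the eigenvalues (counted with multiplicity).
- trace(A) equals the sum of the eigenvalues.
det(A) = (-3)*(-2)*(5) = 30.
trace(A) = -3 - 2 + 5 = 0.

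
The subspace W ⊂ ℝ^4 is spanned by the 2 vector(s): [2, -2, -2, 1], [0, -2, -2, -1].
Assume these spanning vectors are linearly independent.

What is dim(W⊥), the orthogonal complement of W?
dim(W⊥) = 2

For any subspace W of ℝ^n, dim(W) + dim(W⊥) = n (the whole-space dimension).
Here the given 2 vectors are linearly independent, so dim(W) = 2.
Thus dim(W⊥) = n - dim(W) = 4 - 2 = 2.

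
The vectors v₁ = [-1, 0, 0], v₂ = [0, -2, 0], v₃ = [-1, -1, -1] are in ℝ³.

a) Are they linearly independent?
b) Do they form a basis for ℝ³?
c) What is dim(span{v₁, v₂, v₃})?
Yes independent, yes basis, dim = 3

Stack v₁, v₂, v₃ as rows of a 3×3 matrix.
[[-1, 0, 0]; [0, -2, 0]; [-1, -1, -1]] is already lower triangular with nonzero diagonal entries (-1, -2, -1), so its determinant is the product of the diagonal entries, det = (-1)·(-2)·(-1) = -2 ≠ 0, and the rows are linearly independent.
Three linearly independent vectors in ℝ³ form a basis for ℝ³, so dim(span{v₁,v₂,v₃}) = 3.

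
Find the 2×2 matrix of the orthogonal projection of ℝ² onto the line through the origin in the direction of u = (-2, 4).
[[1/5, -2/5], [-2/5, 4/5]]

The orthogonal projection onto the line spanned by a nonzero vector u = (a, b) has matrix P = (u uᵀ) / (uᵀ u) = (1/(a² + b²)) · [[a², ab], [ab, b²]].
Here u = (-2, 4), so a² + b² = 4 + 16 = 20.
P = (1/20) · [[4, -8], [-8, 16]] = [[1/5, -2/5], [-2/5, 4/5]].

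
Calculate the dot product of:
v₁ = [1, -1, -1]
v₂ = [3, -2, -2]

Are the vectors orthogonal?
7, No

The dot product is the sum of products of corresponding components.
v₁·v₂ = (1)*(3) + (-1)*(-2) + (-1)*(-2) = 3 + 2 + 2 = 7.
Two vectors are orthogonal iff their dot product is 0; here the dot product is 7, so the vectors are not orthogonal.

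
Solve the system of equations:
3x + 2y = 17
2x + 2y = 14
x = 3, y = 4

Use elimination (row reduction):
Equation 1: 3x + 2y = 17.
Equation 2: 2x + 2y = 14.
Multiply Eq1 by 2 and Eq2 by 3: 6x + 4y = 34;  6x + 6y = 42.
Subtract: (2)y = 8, so y = 4.
Back-substitute into Eq1: 3x + 2*(4) = 17, so x = 3.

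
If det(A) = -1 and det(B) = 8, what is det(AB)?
-8

Use the multiplicative property of determinants: det(AB) = det(A)*det(B).
det(AB) = (-1)*(8) = -8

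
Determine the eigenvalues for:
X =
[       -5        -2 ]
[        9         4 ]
λ = -2, 1

Solve det(X - λI) = 0. For a 2×2 matrix the characteristic equation is λ² - (trace)λ + det = 0.
trace(X) = a + d = -5 + 4 = -1.
det(X) = a*d - b*c = (-5)*(4) - (-2)*(9) = -20 + 18 = -2.
Characteristic equation: λ² - (-1)λ + (-2) = 0.
Discriminant = (-1)² - 4*(-2) = 1 + 8 = 9.
λ = (-1 ± √9) / 2 = (-1 ± 3) / 2 = -2, 1.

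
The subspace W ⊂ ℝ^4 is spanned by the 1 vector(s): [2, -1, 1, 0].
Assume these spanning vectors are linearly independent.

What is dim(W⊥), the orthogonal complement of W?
dim(W⊥) = 3

For any subspace W of ℝ^n, dim(W) + dim(W⊥) = n (the whole-space dimension).
Here the given 1 vectors are linearly independent, so dim(W) = 1.
Thus dim(W⊥) = n - dim(W) = 4 - 1 = 3.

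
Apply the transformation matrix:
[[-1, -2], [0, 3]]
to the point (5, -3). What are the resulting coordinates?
(1, -9)

Matrix multiplication:
[[-1, -2], [0, 3]] × [5, -3]ᵀ
= [-1×5 + -2×-3, 0×5 + 3×-3]ᵀ
= [1.0000, -9.0000]ᵀ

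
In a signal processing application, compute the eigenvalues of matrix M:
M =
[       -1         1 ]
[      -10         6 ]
λ = 1, 4

Solve det(M - λI) = 0. For a 2×2 matrix the characteristic equation is λ² - (trace)λ + det = 0.
trace(M) = a + d = -1 + 6 = 5.
det(M) = a*d - b*c = (-1)*(6) - (1)*(-10) = -6 + 10 = 4.
Characteristic equation: λ² - (5)λ + (4) = 0.
Discriminant = (5)² - 4*(4) = 25 - 16 = 9.
λ = (5 ± √9) / 2 = (5 ± 3) / 2 = 1, 4.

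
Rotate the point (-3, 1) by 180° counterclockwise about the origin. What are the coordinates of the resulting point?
(3, -1)

Rotation matrix R(θ) = [[cos θ, -sin θ], [sin θ, cos θ]]; for θ = 180°:
R = [[-1, 0], [0, -1]]
Result: R × [-3, 1]ᵀ = [-1·-3 + (0)·1, 0·-3 + (-1)·1]ᵀ = (3, -1)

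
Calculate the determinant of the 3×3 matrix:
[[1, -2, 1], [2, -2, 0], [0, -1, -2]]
-6

Expansion along first row:
det = 1·det([[-2,0],[-1,-2]]) - -2·det([[2,0],[0,-2]]) + 1·det([[2,-2],[0,-1]])
    = 1·(-2·-2 - 0·-1) - -2·(2·-2 - 0·0) + 1·(2·-1 - -2·0)
    = 1·4 - -2·-4 + 1·-2
    = 4 + -8 + -2 = -6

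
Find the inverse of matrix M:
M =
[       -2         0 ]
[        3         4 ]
det(M) = -8
M⁻¹ =
[     -1/2         0 ]
[      3/8       1/4 ]

For a 2×2 matrix M = [[a, b], [c, d]] with det(M) ≠ 0, M⁻¹ = (1/det(M)) * [[d, -b], [-c, a]].
det(M) = (-2)*(4) - (0)*(3) = -8 - 0 = -8.
M⁻¹ = (1/-8) * [[4, 0], [-3, -2]].
Dividing each entry by -8 and reducing:
M⁻¹ =
[     -1/2         0 ]
[      3/8       1/4 ]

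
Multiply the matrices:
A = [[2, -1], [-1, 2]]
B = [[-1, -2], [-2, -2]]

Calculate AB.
[[0, -2], [-3, -2]]

Each entry (i,j) of AB = sum over k of A[i][k]*B[k][j].
(AB)[0][0] = (2)*(-1) + (-1)*(-2) = 0
(AB)[0][1] = (2)*(-2) + (-1)*(-2) = -2
(AB)[1][0] = (-1)*(-1) + (2)*(-2) = -3
(AB)[1][1] = (-1)*(-2) + (2)*(-2) = -2
AB = [[0, -2], [-3, -2]]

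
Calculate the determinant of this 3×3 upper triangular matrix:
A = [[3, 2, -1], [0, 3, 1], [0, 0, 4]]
36

The determinant of a triangular matrix is the product of its diagonal entries (the off-diagonal entries above the diagonal do not affect it).
det(A) = (3) * (3) * (4) = 36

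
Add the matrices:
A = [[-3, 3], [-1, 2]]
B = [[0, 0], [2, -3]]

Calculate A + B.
[[-3, 3], [1, -1]]

Add corresponding elements:
(-3)+(0)=-3
(3)+(0)=3
(-1)+(2)=1
(2)+(-3)=-1
A + B = [[-3, 3], [1, -1]]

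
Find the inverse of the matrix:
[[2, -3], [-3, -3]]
[[1/5, -1/5], [-1/5, -2/15]]

For [[a,b],[c,d]], inverse = (1/det)·[[d,-b],[-c,a]]
det = 2·-3 - -3·-3 = -15
Inverse = (1/-15)·[[-3, 3], [3, 2]]
        = [[1/5, -1/5], [-1/5, -2/15]]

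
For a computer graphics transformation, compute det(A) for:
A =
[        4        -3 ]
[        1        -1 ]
det(A) = -1

For a 2×2 matrix [[a, b], [c, d]], det = a*d - b*c.
det(A) = (4)*(-1) - (-3)*(1) = -4 + 3 = -1.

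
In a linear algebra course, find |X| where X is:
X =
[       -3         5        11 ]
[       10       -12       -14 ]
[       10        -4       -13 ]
det(X) = 530

Expand along row 0 (cofactor expansion): det(X) = a*(e*i - f*h) - b*(d*i - f*g) + c*(d*h - e*g), where the 3×3 is [[a, b, c], [d, e, f], [g, h, i]].
Minor M_00 = (-12)*(-13) - (-14)*(-4) = 156 - 56 = 100.
Minor M_01 = (10)*(-13) - (-14)*(10) = -130 + 140 = 10.
Minor M_02 = (10)*(-4) - (-12)*(10) = -40 + 120 = 80.
det(X) = (-3)*(100) - (5)*(10) + (11)*(80) = -300 - 50 + 880 = 530.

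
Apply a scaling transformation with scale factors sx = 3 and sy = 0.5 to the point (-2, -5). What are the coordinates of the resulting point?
(-6, -2.5)

Scaling matrix:
[[3, 0], [0, 0.50]]
Result: (-2 × 3, -5 × 0.5) = (-6, -2.5)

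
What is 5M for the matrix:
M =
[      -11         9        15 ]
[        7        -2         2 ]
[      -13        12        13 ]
5M =
[      -55        45        75 ]
[       35       -10        10 ]
[      -65        60        65 ]

Scalar multiplication is elementwise: (5M)[i][j] = 5 * M[i][j].
  (5M)[0][0] = 5 * (-11) = -55
  (5M)[0][1] = 5 * (9) = 45
  (5M)[0][2] = 5 * (15) = 75
  (5M)[1][0] = 5 * (7) = 35
  (5M)[1][1] = 5 * (-2) = -10
  (5M)[1][2] = 5 * (2) = 10
  (5M)[2][0] = 5 * (-13) = -65
  (5M)[2][1] = 5 * (12) = 60
  (5M)[2][2] = 5 * (13) = 65
5M =
[      -55        45        75 ]
[       35       -10        10 ]
[      -65        60        65 ]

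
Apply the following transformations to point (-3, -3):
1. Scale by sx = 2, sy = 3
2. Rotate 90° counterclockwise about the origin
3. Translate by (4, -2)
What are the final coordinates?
(13, -8)

Step 1: Scale → (-6, -9)
Step 2: Rotate 90° → (9, -6)
Step 3: Translate → (13, -8)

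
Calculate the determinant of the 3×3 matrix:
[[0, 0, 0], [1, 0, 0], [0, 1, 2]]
0

Expansion along first row:
det = 0·det([[0,0],[1,2]]) - 0·det([[1,0],[0,2]]) + 0·det([[1,0],[0,1]])
    = 0·(0·2 - 0·1) - 0·(1·2 - 0·0) + 0·(1·1 - 0·0)
    = 0·0 - 0·2 + 0·1
    = 0 + 0 + 0 = 0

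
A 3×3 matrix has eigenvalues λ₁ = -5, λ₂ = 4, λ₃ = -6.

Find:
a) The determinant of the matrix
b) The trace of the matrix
det = 120, trace = -7

Two standard eigenvalue identities:
- det(A) equals the product of the eigenvalues (counted with multiplicity).
- trace(A) equals the sum of the eigenvalues.
det(A) = (-5)*(4)*(-6) = 120.
trace(A) = -5 + 4 - 6 = -7.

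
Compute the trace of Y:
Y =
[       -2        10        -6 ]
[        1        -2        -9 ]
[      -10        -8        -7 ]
tr(Y) = -2 - 2 - 7 = -11

The trace of a square matrix is the sum of its diagonal entries.
Diagonal entries of Y: Y[0][0] = -2, Y[1][1] = -2, Y[2][2] = -7.
tr(Y) = -2 - 2 - 7 = -11.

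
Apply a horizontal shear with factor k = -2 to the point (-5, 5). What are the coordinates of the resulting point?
(-15, 5)

Shear matrix for horizontal shear with factor k = -2:
[[1, -2], [0, 1]]
Result: (-5, 5) → (-15, 5)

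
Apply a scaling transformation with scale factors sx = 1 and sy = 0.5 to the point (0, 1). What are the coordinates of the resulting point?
(0, 0.5)

Scaling matrix:
[[1, 0], [0, 0.50]]
Result: (0 × 1, 1 × 0.5) = (0, 0.5)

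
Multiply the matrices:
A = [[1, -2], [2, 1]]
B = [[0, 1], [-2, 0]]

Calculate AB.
[[4, 1], [-2, 2]]

Each entry (i,j) of AB = sum over k of A[i][k]*B[k][j].
(AB)[0][0] = (1)*(0) + (-2)*(-2) = 4
(AB)[0][1] = (1)*(1) + (-2)*(0) = 1
(AB)[1][0] = (2)*(0) + (1)*(-2) = -2
(AB)[1][1] = (2)*(1) + (1)*(0) = 2
AB = [[4, 1], [-2, 2]]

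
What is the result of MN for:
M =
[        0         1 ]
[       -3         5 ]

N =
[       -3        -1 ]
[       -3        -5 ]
MN =
[       -3        -5 ]
[       -6       -22 ]

Matrix multiplication: (MN)[i][j] = sum over k of M[i][k] * N[k][j].
  (MN)[0][0] = (0)*(-3) + (1)*(-3) = -3
  (MN)[0][1] = (0)*(-1) + (1)*(-5) = -5
  (MN)[1][0] = (-3)*(-3) + (5)*(-3) = -6
  (MN)[1][1] = (-3)*(-1) + (5)*(-5) = -22
MN =
[       -3        -5 ]
[       -6       -22 ]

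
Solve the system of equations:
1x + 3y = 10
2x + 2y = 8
x = 1, y = 3

Use elimination (row reduction):
Equation 1: 1x + 3y = 10.
Equation 2: 2x + 2y = 8.
Multiply Eq1 by 2 and Eq2 by 1: 2x + 6y = 20;  2x + 2y = 8.
Subtract: (-4)y = -12, so y = 3.
Back-substitute into Eq1: 1x + 3*(3) = 10, so x = 1.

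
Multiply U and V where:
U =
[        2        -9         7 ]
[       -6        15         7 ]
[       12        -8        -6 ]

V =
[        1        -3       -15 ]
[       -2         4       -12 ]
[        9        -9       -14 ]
UV =
[       83      -105       -20 ]
[       27        15      -188 ]
[      -26       -14         0 ]

Matrix multiplication: (UV)[i][j] = sum over k of U[i][k] * V[k][j].
  (UV)[0][0] = (2)*(1) + (-9)*(-2) + (7)*(9) = 83
  (UV)[0][1] = (2)*(-3) + (-9)*(4) + (7)*(-9) = -105
  (UV)[0][2] = (2)*(-15) + (-9)*(-12) + (7)*(-14) = -20
  (UV)[1][0] = (-6)*(1) + (15)*(-2) + (7)*(9) = 27
  (UV)[1][1] = (-6)*(-3) + (15)*(4) + (7)*(-9) = 15
  (UV)[1][2] = (-6)*(-15) + (15)*(-12) + (7)*(-14) = -188
  (UV)[2][0] = (12)*(1) + (-8)*(-2) + (-6)*(9) = -26
  (UV)[2][1] = (12)*(-3) + (-8)*(4) + (-6)*(-9) = -14
  (UV)[2][2] = (12)*(-15) + (-8)*(-12) + (-6)*(-14) = 0
UV =
[       83      -105       -20 ]
[       27        15      -188 ]
[      -26       -14         0 ]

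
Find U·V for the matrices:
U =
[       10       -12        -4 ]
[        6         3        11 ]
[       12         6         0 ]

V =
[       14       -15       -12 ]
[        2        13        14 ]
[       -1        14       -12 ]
UV =
[      120      -362      -240 ]
[       79       103      -162 ]
[      180      -102       -60 ]

Matrix multiplication: (UV)[i][j] = sum over k of U[i][k] * V[k][j].
  (UV)[0][0] = (10)*(14) + (-12)*(2) + (-4)*(-1) = 120
  (UV)[0][1] = (10)*(-15) + (-12)*(13) + (-4)*(14) = -362
  (UV)[0][2] = (10)*(-12) + (-12)*(14) + (-4)*(-12) = -240
  (UV)[1][0] = (6)*(14) + (3)*(2) + (11)*(-1) = 79
  (UV)[1][1] = (6)*(-15) + (3)*(13) + (11)*(14) = 103
  (UV)[1][2] = (6)*(-12) + (3)*(14) + (11)*(-12) = -162
  (UV)[2][0] = (12)*(14) + (6)*(2) + (0)*(-1) = 180
  (UV)[2][1] = (12)*(-15) + (6)*(13) + (0)*(14) = -102
  (UV)[2][2] = (12)*(-12) + (6)*(14) + (0)*(-12) = -60
UV =
[      120      -362      -240 ]
[       79       103      -162 ]
[      180      -102       -60 ]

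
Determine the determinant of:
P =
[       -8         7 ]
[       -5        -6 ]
det(P) = 83

For a 2×2 matrix [[a, b], [c, d]], det = a*d - b*c.
det(P) = (-8)*(-6) - (7)*(-5) = 48 + 35 = 83.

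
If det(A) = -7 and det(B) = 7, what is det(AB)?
-49

Use the multiplicative property of determinants: det(AB) = det(A)*det(B).
det(AB) = (-7)*(7) = -49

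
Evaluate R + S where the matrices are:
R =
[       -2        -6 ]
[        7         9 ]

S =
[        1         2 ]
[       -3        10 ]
R + S =
[       -1        -4 ]
[        4        19 ]

Matrix addition is elementwise: (R+S)[i][j] = R[i][j] + S[i][j].
  (R+S)[0][0] = (-2) + (1) = -1
  (R+S)[0][1] = (-6) + (2) = -4
  (R+S)[1][0] = (7) + (-3) = 4
  (R+S)[1][1] = (9) + (10) = 19
R + S =
[       -1        -4 ]
[        4        19 ]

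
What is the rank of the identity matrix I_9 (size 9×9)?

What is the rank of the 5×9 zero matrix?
rank(I_9) = 9, rank(0) = 0

The identity I_9 has 9 columns that are the standard basis vectors e_1, …, e_9. These are linearly independent, so all 9 columns are pivots and rank(I_9) = 9.
The 5×9 zero matrix has every entry zero, so every row is the zero row and there are no pivots; rank(0) = 0.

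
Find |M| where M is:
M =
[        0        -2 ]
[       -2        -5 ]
det(M) = -4

For a 2×2 matrix [[a, b], [c, d]], det = a*d - b*c.
det(M) = (0)*(-5) - (-2)*(-2) = 0 - 4 = -4.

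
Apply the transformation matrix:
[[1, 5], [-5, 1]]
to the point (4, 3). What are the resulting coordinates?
(19, -17)

Matrix multiplication:
[[1, 5], [-5, 1]] × [4, 3]ᵀ
= [1×4 + 5×3, -5×4 + 1×3]ᵀ
= [19.0000, -17.0000]ᵀ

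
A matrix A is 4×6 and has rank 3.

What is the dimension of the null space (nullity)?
3

The rank-nullity theorem for an m×n matrix states:
rank(A) + nullity(A) = n (the number of columns).
Here n = 6 and rank(A) = 3, so nullity(A) = 6 - 3 = 3.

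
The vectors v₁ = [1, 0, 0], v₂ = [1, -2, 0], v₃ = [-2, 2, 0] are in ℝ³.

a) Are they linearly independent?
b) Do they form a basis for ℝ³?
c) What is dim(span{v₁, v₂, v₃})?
Not independent, not a basis, dim(span) = 2

Check whether v₃ can be written as a linear combination of v₁ and v₂.
v₃ = (-1)·v₁ + (-1)·v₂ = [-2, 2, 0], so the three vectors are linearly dependent.
Thus they do not form a basis for ℝ³, and dim(span{v₁, v₂, v₃}) = 2 (spanned by v₁ and v₂).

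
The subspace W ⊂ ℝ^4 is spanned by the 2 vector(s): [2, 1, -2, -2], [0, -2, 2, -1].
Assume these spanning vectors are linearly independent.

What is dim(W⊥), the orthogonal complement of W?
dim(W⊥) = 2

For any subspace W of ℝ^n, dim(W) + dim(W⊥) = n (the whole-space dimension).
Here the given 2 vectors are linearly independent, so dim(W) = 2.
Thus dim(W⊥) = n - dim(W) = 4 - 2 = 2.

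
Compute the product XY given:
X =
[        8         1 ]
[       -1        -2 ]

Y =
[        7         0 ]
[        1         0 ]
XY =
[       57         0 ]
[       -9         0 ]

Matrix multiplication: (XY)[i][j] = sum over k of X[i][k] * Y[k][j].
  (XY)[0][0] = (8)*(7) + (1)*(1) = 57
  (XY)[0][1] = (8)*(0) + (1)*(0) = 0
  (XY)[1][0] = (-1)*(7) + (-2)*(1) = -9
  (XY)[1][1] = (-1)*(0) + (-2)*(0) = 0
XY =
[       57         0 ]
[       -9         0 ]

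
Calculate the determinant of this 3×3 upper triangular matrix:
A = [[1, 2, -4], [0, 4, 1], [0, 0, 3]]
12

The determinant of a triangular matrix is the product of its diagonal entries (the off-diagonal entries above the diagonal do not affect it).
det(A) = (1) * (4) * (3) = 12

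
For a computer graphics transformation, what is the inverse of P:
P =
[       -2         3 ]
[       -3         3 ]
det(P) = 3
P⁻¹ =
[        1        -1 ]
[        1      -2/3 ]

For a 2×2 matrix P = [[a, b], [c, d]] with det(P) ≠ 0, P⁻¹ = (1/det(P)) * [[d, -b], [-c, a]].
det(P) = (-2)*(3) - (3)*(-3) = -6 + 9 = 3.
P⁻¹ = (1/3) * [[3, -3], [3, -2]].
Dividing each entry by 3 and reducing:
P⁻¹ =
[        1        -1 ]
[        1      -2/3 ]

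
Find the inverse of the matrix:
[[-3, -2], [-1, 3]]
[[-3/11, -2/11], [-1/11, 3/11]]

For [[a,b],[c,d]], inverse = (1/det)·[[d,-b],[-c,a]]
det = -3·3 - -2·-1 = -11
Inverse = (1/-11)·[[3, 2], [1, -3]]
        = [[-3/11, -2/11], [-1/11, 3/11]]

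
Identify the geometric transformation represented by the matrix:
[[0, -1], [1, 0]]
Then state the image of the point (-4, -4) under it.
rotation by 90° counterclockwise; image of (-4, -4) is (4, -4)

This matches the form [[cos θ, -sin θ], [sin θ, cos θ]] of a rotation matrix; reading off cos θ and sin θ gives the angle.
The matrix [[0, -1], [1, 0]] represents: rotation by 90° counterclockwise.
Applying it to (-4, -4): [0·-4 + -1·-4, 1·-4 + 0·-4] = (4, -4).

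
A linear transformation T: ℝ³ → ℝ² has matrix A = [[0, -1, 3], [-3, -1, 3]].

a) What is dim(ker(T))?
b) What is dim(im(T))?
dim(ker) = 1, dim(im) = 2

The two rows are not scalar multiples of one another (no single k satisfies row 2 = k × row 1), so they are linearly independent.
Thus rank(A) = 2.
dim(im(T)) = rank(A) = 2.
By the rank-nullity theorem applied to T: ℝ³ → ℝ², rank(A) + nullity(A) = 3 (the domain dimension), so dim(ker(T)) = 3 - 2 = 1.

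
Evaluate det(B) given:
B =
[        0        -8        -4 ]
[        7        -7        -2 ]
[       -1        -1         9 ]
det(B) = 544

Expand along row 0 (cofactor expansion): det(B) = a*(e*i - f*h) - b*(d*i - f*g) + c*(d*h - e*g), where the 3×3 is [[a, b, c], [d, e, f], [g, h, i]].
Minor M_00 = (-7)*(9) - (-2)*(-1) = -63 - 2 = -65.
Minor M_01 = (7)*(9) - (-2)*(-1) = 63 - 2 = 61.
Minor M_02 = (7)*(-1) - (-7)*(-1) = -7 - 7 = -14.
det(B) = (0)*(-65) - (-8)*(61) + (-4)*(-14) = 0 + 488 + 56 = 544.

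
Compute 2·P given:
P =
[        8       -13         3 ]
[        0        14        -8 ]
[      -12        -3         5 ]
2P =
[       16       -26         6 ]
[        0        28       -16 ]
[      -24        -6        10 ]

Scalar multiplication is elementwise: (2P)[i][j] = 2 * P[i][j].
  (2P)[0][0] = 2 * (8) = 16
  (2P)[0][1] = 2 * (-13) = -26
  (2P)[0][2] = 2 * (3) = 6
  (2P)[1][0] = 2 * (0) = 0
  (2P)[1][1] = 2 * (14) = 28
  (2P)[1][2] = 2 * (-8) = -16
  (2P)[2][0] = 2 * (-12) = -24
  (2P)[2][1] = 2 * (-3) = -6
  (2P)[2][2] = 2 * (5) = 10
2P =
[       16       -26         6 ]
[        0        28       -16 ]
[      -24        -6        10 ]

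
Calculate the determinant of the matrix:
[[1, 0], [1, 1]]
1

For a 2×2 matrix [[a, b], [c, d]], det = ad - bc
det = (1)(1) - (0)(1) = 1 - 0 = 1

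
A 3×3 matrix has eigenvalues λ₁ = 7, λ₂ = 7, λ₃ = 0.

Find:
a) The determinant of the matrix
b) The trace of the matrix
det = 0, trace = 14

Two standard eigenvalue identities:
- det(A) equals the product of the eigenvalues (counted with multiplicity).
- trace(A) equals the sum of the eigenvalues.
det(A) = (7)*(7)*(0) = 0.
trace(A) = 7 + 7 + 0 = 14.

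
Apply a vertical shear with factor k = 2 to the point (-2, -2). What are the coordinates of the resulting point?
(-2, -6)

Shear matrix for vertical shear with factor k = 2:
[[1, 0], [2, 1]]
Result: (-2, -2) → (-2, -6)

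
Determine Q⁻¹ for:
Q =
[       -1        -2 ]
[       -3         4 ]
det(Q) = -10
Q⁻¹ =
[     -2/5      -1/5 ]
[    -3/10      1/10 ]

For a 2×2 matrix Q = [[a, b], [c, d]] with det(Q) ≠ 0, Q⁻¹ = (1/det(Q)) * [[d, -b], [-c, a]].
det(Q) = (-1)*(4) - (-2)*(-3) = -4 - 6 = -10.
Q⁻¹ = (1/-10) * [[4, 2], [3, -1]].
Dividing each entry by -10 and reducing:
Q⁻¹ =
[     -2/5      -1/5 ]
[    -3/10      1/10 ]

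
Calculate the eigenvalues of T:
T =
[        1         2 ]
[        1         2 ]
λ = 0, 3

Solve det(T - λI) = 0. For a 2×2 matrix the characteristic equation is λ² - (trace)λ + det = 0.
trace(T) = a + d = 1 + 2 = 3.
det(T) = a*d - b*c = (1)*(2) - (2)*(1) = 2 - 2 = 0.
Characteristic equation: λ² - (3)λ + (0) = 0.
Discriminant = (3)² - 4*(0) = 9 - 0 = 9.
λ = (3 ± √9) / 2 = (3 ± 3) / 2 = 0, 3.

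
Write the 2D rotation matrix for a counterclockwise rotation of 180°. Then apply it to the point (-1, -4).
R = [[-1, 0], [0, -1]]; R·(-1, -4) = (1, 4)

Rotation matrix formula: R(θ) = [[cos θ, -sin θ], [sin θ, cos θ]]
For θ = 180°:
cos(180°) = -1
sin(180°) = 0
R = [[-1, 0], [0, -1]]
Apply to (-1, -4): [-1·-1 + (0)·-4, 0·-1 + -1·-4] = (1, 4)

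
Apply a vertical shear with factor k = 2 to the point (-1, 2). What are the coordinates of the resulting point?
(-1, 0)

Shear matrix for vertical shear with factor k = 2:
[[1, 0], [2, 1]]
Result: (-1, 2) → (-1, 0)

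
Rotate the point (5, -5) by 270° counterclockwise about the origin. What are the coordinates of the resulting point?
(-5, -5)

Rotation matrix R(θ) = [[cos θ, -sin θ], [sin θ, cos θ]]; for θ = 270°:
R = [[0, 1], [-1, 0]]
Result: R × [5, -5]ᵀ = [0·5 + (1)·-5, -1·5 + (0)·-5]ᵀ = (-5, -5)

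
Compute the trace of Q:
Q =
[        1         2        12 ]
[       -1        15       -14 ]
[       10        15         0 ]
tr(Q) = 1 + 15 + 0 = 16

The trace of a square matrix is the sum of its diagonal entries.
Diagonal entries of Q: Q[0][0] = 1, Q[1][1] = 15, Q[2][2] = 0.
tr(Q) = 1 + 15 + 0 = 16.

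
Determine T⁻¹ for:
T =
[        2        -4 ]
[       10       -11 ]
det(T) = 18
T⁻¹ =
[   -11/18       2/9 ]
[     -5/9       1/9 ]

For a 2×2 matrix T = [[a, b], [c, d]] with det(T) ≠ 0, T⁻¹ = (1/det(T)) * [[d, -b], [-c, a]].
det(T) = (2)*(-11) - (-4)*(10) = -22 + 40 = 18.
T⁻¹ = (1/18) * [[-11, 4], [-10, 2]].
Dividing each entry by 18 and reducing:
T⁻¹ =
[   -11/18       2/9 ]
[     -5/9       1/9 ]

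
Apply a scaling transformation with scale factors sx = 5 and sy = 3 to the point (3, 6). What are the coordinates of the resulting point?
(15, 18)

Scaling matrix:
[[5, 0], [0, 3]]
Result: (3 × 5, 6 × 3) = (15, 18)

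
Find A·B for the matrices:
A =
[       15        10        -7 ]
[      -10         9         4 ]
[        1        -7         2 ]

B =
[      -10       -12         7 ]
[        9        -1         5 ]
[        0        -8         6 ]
AB =
[      -60      -134       113 ]
[      181        79        -1 ]
[      -73       -21       -16 ]

Matrix multiplication: (AB)[i][j] = sum over k of A[i][k] * B[k][j].
  (AB)[0][0] = (15)*(-10) + (10)*(9) + (-7)*(0) = -60
  (AB)[0][1] = (15)*(-12) + (10)*(-1) + (-7)*(-8) = -134
  (AB)[0][2] = (15)*(7) + (10)*(5) + (-7)*(6) = 113
  (AB)[1][0] = (-10)*(-10) + (9)*(9) + (4)*(0) = 181
  (AB)[1][1] = (-10)*(-12) + (9)*(-1) + (4)*(-8) = 79
  (AB)[1][2] = (-10)*(7) + (9)*(5) + (4)*(6) = -1
  (AB)[2][0] = (1)*(-10) + (-7)*(9) + (2)*(0) = -73
  (AB)[2][1] = (1)*(-12) + (-7)*(-1) + (2)*(-8) = -21
  (AB)[2][2] = (1)*(7) + (-7)*(5) + (2)*(6) = -16
AB =
[      -60      -134       113 ]
[      181        79        -1 ]
[      -73       -21       -16 ]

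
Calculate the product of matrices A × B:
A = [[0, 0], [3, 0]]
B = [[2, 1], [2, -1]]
[[0, 0], [6, 3]]

Matrix multiplication:
C[0][0] = 0×2 + 0×2 = 0
C[0][1] = 0×1 + 0×-1 = 0
C[1][0] = 3×2 + 0×2 = 6
C[1][1] = 3×1 + 0×-1 = 3
Result: [[0, 0], [6, 3]]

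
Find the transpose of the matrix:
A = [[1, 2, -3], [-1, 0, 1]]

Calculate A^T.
[[1, -1], [2, 0], [-3, 1]]

The transpose sends entry (i,j) to (j,i); rows become columns.
Row 0 of A: [1, 2, -3] -> column 0 of A^T.
Row 1 of A: [-1, 0, 1] -> column 1 of A^T.
A^T = [[1, -1], [2, 0], [-3, 1]]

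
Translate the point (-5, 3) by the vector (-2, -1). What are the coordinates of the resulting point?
(-7, 2)

Translation by (-2, -1):
x' = -5 + -2 = -7
y' = 3 + -1 = 2
Homogeneous matrix: [[1, 0, -2], [0, 1, -1], [0, 0, 1]]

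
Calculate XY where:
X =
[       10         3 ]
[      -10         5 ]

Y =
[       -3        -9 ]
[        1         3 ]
XY =
[      -27       -81 ]
[       35       105 ]

Matrix multiplication: (XY)[i][j] = sum over k of X[i][k] * Y[k][j].
  (XY)[0][0] = (10)*(-3) + (3)*(1) = -27
  (XY)[0][1] = (10)*(-9) + (3)*(3) = -81
  (XY)[1][0] = (-10)*(-3) + (5)*(1) = 35
  (XY)[1][1] = (-10)*(-9) + (5)*(3) = 105
XY =
[      -27       -81 ]
[       35       105 ]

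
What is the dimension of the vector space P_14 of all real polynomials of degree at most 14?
Dimension = 15

A polynomial of degree at most 14 can be written as a₀ + a₁x + a₂x² + … + a_14x^14, with 15 free coefficients a₀, …, a_14.
The set {1, x, x², …, x^14} is a basis: it spans P_14 (every such polynomial is a linear combination of these) and is linearly independent (a polynomial is zero iff all its coefficients are zero).
Therefore dim(P_14) = 14 + 1 = 15.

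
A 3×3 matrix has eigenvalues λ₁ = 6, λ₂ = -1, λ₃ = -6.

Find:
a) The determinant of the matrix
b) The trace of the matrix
det = 36, trace = -1

Two standard eigenvalue identities:
- det(A) equals the product of the eigenvalues (counted with multiplicity).
- trace(A) equals the sum of the eigenvalues.
det(A) = (6)*(-1)*(-6) = 36.
trace(A) = 6 - 1 - 6 = -1.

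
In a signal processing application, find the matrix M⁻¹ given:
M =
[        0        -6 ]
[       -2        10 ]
det(M) = -12
M⁻¹ =
[     -5/6      -1/2 ]
[     -1/6         0 ]

For a 2×2 matrix M = [[a, b], [c, d]] with det(M) ≠ 0, M⁻¹ = (1/det(M)) * [[d, -b], [-c, a]].
det(M) = (0)*(10) - (-6)*(-2) = 0 - 12 = -12.
M⁻¹ = (1/-12) * [[10, 6], [2, 0]].
Dividing each entry by -12 and reducing:
M⁻¹ =
[     -5/6      -1/2 ]
[     -1/6         0 ]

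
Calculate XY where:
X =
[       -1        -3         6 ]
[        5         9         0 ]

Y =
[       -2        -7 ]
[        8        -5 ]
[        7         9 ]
XY =
[       20        76 ]
[       62       -80 ]

Matrix multiplication: (XY)[i][j] = sum over k of X[i][k] * Y[k][j].
  (XY)[0][0] = (-1)*(-2) + (-3)*(8) + (6)*(7) = 20
  (XY)[0][1] = (-1)*(-7) + (-3)*(-5) + (6)*(9) = 76
  (XY)[1][0] = (5)*(-2) + (9)*(8) + (0)*(7) = 62
  (XY)[1][1] = (5)*(-7) + (9)*(-5) + (0)*(9) = -80
XY =
[       20        76 ]
[       62       -80 ]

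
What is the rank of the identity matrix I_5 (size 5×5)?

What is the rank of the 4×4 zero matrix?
rank(I_5) = 5, rank(0) = 0

The identity I_5 has 5 columns that are the standard basis vectors e_1, …, e_5. These are linearly independent, so all 5 columns are pivots and rank(I_5) = 5.
The 4×4 zero matrix has every entry zero, so every row is the zero row and there are no pivots; rank(0) = 0.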